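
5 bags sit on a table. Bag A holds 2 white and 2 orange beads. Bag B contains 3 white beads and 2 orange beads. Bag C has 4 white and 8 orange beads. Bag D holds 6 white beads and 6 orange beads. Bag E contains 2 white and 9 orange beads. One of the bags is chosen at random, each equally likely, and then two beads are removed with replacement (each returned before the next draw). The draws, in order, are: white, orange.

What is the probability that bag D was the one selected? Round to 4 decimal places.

0.2250

Compute the likelihood of the observed sequence for each case: P(data | bag A) = (2/4)(2/4) = 0.25; P(data | bag B) = (3/5)(2/5) = 0.24; P(data | bag C) = (4/12)(8/12) = 0.22222; P(data | bag D) = (6/12)(6/12) = 0.25; P(data | bag E) = (2/11)(9/11) = 0.14876.
The prior-weighted likelihoods are 1/5 · 0.25 = 0.05, 1/5 · 0.24 = 0.048, 1/5 · 0.22222 = 0.044444, 1/5 · 0.25 = 0.05, 1/5 · 0.14876 = 0.029752; with total 0.2222.
Therefore the posterior P(bag D | data) = (0.05) / (0.2222) = 0.22503.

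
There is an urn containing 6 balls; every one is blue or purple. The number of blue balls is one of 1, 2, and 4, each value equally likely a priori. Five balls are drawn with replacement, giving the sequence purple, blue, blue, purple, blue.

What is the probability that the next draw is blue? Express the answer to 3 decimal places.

Under each hypothesis, the probability of the observed sequence is: P(data | r = 1) = (5/6)(1/6)(1/6)(5/6)(1/6) = 0.003215; P(data | r = 2) = (4/6)(2/6)(2/6)(4/6)(2/6) = 0.016461; P(data | r = 4) = (2/6)(4/6)(4/6)(2/6)(4/6) = 0.032922.
Weighting by the prior gives 1/3 · 0.003215 = 0.0010717, 1/3 · 0.016461 = 0.005487, 1/3 · 0.032922 = 0.010974; summing to 0.017533.
Normalising, the posterior is P(r = 1 | data) = 0.061125, P(r = 2 | data) = 0.31296, P(r = 4 | data) = 0.62592.
So P(blue next | data) = Σ P(blue next | H) P(H | data) = (1/6)(0.061125) + (1/3)(0.31296) + (2/3)(0.62592) = 0.53178.

0.532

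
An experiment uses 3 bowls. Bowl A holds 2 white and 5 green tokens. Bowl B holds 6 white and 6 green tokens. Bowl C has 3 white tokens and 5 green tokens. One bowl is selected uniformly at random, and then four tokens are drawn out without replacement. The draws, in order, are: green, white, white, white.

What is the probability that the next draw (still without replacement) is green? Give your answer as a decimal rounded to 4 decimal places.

0.7103

For each hypothesis, P(data | H) works out to: P(data | bowl A) = (5/7)(2/6)(1/5)(0/4) = 0; P(data | bowl B) = (6/12)(6/11)(5/10)(4/9) = 0.060606; P(data | bowl C) = (5/8)(3/7)(2/6)(1/5) = 0.017857.
Weighting by the prior gives 1/3 · 0 = 0, 1/3 · 0.060606 = 0.020202, 1/3 · 0.017857 = 0.0059524; with total 0.026154.
Normalising, the posterior is P(bowl A | data) = 0, P(bowl B | data) = 0.77241, P(bowl C | data) = 0.22759.
The predictive probability is P(green next | data) = (5/8)(0.77241) + (1)(0.22759) = 0.71034.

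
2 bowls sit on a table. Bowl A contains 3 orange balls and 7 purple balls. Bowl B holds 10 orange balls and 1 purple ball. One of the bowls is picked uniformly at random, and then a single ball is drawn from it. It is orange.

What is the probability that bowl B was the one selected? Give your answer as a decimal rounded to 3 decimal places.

0.752

The likelihood of this draw under each hypothesis: P(data | bowl A) = (3/10) = 3/10; P(data | bowl B) = (10/11) = 10/11.
Multiplying each by its prior: 1/2 · 3/10 = 3/20, 1/2 · 10/11 = 5/11; these sum to 133/220.
So P(bowl B | data) = (5/11) / (133/220) = 100/133.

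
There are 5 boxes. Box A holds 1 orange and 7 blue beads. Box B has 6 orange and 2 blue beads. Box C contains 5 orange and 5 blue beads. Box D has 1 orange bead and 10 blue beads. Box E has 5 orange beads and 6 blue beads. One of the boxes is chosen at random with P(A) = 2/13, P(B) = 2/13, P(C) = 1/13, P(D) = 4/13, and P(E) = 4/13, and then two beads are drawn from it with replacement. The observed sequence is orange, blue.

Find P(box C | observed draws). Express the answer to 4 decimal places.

For each hypothesis, P(data | H) works out to: P(data | box A) = (1/8)(7/8) = 0.10938; P(data | box B) = (6/8)(2/8) = 0.1875; P(data | box C) = (5/10)(5/10) = 0.25; P(data | box D) = (1/11)(10/11) = 0.082645; P(data | box E) = (5/11)(6/11) = 0.24793.
Weighting by the prior gives 2/13 · 0.10938 = 0.016827, 2/13 · 0.1875 = 0.028846, 1/13 · 0.25 = 0.019231, 4/13 · 0.082645 = 0.025429, 4/13 · 0.24793 = 0.076287; these sum to 0.16662.
Therefore the posterior P(box C | data) = (0.019231) / (0.16662) = 0.11542.

0.1154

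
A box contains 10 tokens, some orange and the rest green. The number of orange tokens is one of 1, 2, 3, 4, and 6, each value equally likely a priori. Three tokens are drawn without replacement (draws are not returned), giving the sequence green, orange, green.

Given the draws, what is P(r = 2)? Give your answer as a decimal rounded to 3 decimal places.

For each hypothesis, P(data | H) works out to: P(data | r = 1) = (9/10)(1/9)(8/8) = 0.1; P(data | r = 2) = (8/10)(2/9)(7/8) = 0.15556; P(data | r = 3) = (7/10)(3/9)(6/8) = 0.175; P(data | r = 4) = (6/10)(4/9)(5/8) = 0.16667; P(data | r = 6) = (4/10)(6/9)(3/8) = 0.1.
Weighting by the prior gives 1/5 · 0.1 = 0.02, 1/5 · 0.15556 = 0.031111, 1/5 · 0.175 = 0.035, 1/5 · 0.16667 = 0.033333, 1/5 · 0.1 = 0.02; these sum to 0.13944.
Therefore the posterior P(r = 2 | data) = (0.031111) / (0.13944) = 0.22311.

0.223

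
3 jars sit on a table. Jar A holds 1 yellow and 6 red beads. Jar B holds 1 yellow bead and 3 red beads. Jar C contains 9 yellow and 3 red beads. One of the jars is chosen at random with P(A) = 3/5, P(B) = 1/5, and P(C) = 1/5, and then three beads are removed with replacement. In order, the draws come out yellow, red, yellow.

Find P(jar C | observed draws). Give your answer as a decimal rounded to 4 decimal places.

Under each hypothesis, the probability of the observed sequence is: P(data | jar A) = (1/7)(6/7)(1/7) = 0.017493; P(data | jar B) = (1/4)(3/4)(1/4) = 0.046875; P(data | jar C) = (9/12)(3/12)(9/12) = 0.14062.
The prior-weighted likelihoods are 3/5 · 0.017493 = 0.010496, 1/5 · 0.046875 = 0.009375, 1/5 · 0.14062 = 0.028125; with total 0.047996.
By Bayes' rule, P(jar C | data) = (0.028125) / (0.047996) = 0.58599.

0.5860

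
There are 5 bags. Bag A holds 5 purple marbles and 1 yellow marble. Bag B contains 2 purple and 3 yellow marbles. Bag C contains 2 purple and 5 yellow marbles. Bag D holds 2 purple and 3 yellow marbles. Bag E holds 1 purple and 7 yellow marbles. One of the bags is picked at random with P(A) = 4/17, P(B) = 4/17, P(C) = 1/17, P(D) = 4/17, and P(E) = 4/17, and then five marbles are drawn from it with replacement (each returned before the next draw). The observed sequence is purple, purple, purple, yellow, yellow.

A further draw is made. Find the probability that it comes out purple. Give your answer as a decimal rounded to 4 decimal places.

0.4933

Compute the likelihood of the observed sequence for each case: P(data | bag A) = (5/6)(5/6)(5/6)(1/6)(1/6) = 0.016075; P(data | bag B) = (2/5)(2/5)(2/5)(3/5)(3/5) = 0.02304; P(data | bag C) = (2/7)(2/7)(2/7)(5/7)(5/7) = 0.0119; P(data | bag D) = (2/5)(2/5)(2/5)(3/5)(3/5) = 0.02304; P(data | bag E) = (1/8)(1/8)(1/8)(7/8)(7/8) = 0.0014954.
Weighting by the prior gives 4/17 · 0.016075 = 0.0037824, 4/17 · 0.02304 = 0.0054212, 1/17 · 0.0119 = 0.00069999, 4/17 · 0.02304 = 0.0054212, 4/17 · 0.0014954 = 0.00035185; summing to 0.015677.
Normalising, the posterior is P(bag A | data) = 0.24128, P(bag B | data) = 0.34581, P(bag C | data) = 0.044652, P(bag D | data) = 0.34581, P(bag E | data) = 0.022444.
The predictive probability is P(purple next | data) = (5/6)(0.24128) + (2/5)(0.34581) + (2/7)(0.044652) + (2/5)(0.34581) + (1/8)(0.022444) = 0.49328.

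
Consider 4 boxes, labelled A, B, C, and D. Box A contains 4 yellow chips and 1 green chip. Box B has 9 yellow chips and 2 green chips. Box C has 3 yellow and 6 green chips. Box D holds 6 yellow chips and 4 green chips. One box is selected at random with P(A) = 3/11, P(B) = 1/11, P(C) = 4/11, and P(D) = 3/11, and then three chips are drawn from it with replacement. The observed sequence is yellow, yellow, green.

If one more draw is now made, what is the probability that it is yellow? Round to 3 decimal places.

0.620

For each hypothesis, P(data | H) works out to: P(data | box A) = (4/5)(4/5)(1/5) = 0.128; P(data | box B) = (9/11)(9/11)(2/11) = 0.12171; P(data | box C) = (3/9)(3/9)(6/9) = 0.074074; P(data | box D) = (6/10)(6/10)(4/10) = 0.144.
Weighting by the prior gives 3/11 · 0.128 = 0.034909, 1/11 · 0.12171 = 0.011065, 4/11 · 0.074074 = 0.026936, 3/11 · 0.144 = 0.039273; with total 0.11218.
The posterior is then P(box A | data) = 0.31118, P(box B | data) = 0.098632, P(box C | data) = 0.24011, P(box D | data) = 0.35008.
Averaging over the posterior, P(yellow next | data) = (4/5)(0.31118) + (9/11)(0.098632) + (1/3)(0.24011) + (3/5)(0.35008) = 0.61973.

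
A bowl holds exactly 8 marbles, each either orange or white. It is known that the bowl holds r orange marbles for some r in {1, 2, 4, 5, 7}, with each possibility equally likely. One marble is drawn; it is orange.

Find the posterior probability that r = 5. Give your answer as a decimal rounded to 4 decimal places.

For each hypothesis, P(data | H) works out to: P(data | r = 1) = (1/8) = 1/8; P(data | r = 2) = (2/8) = 1/4; P(data | r = 4) = (4/8) = 1/2; P(data | r = 5) = (5/8) = 5/8; P(data | r = 7) = (7/8) = 7/8.
Weighting by the prior gives 1/5 · 1/8 = 1/40, 1/5 · 1/4 = 1/20, 1/5 · 1/2 = 1/10, 1/5 · 5/8 = 1/8, 1/5 · 7/8 = 7/40; with total 19/40.
Hence P(r = 5 | data) = (1/8) / (19/40) = 5/19.

0.2632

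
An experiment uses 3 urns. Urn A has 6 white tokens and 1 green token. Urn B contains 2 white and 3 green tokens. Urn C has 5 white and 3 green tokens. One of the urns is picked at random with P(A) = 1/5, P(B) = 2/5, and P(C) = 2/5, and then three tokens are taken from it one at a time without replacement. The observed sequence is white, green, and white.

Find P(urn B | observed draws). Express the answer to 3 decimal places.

The likelihood of the observed sequence under each hypothesis: P(data | urn A) = (6/7)(1/6)(5/5) = 1/7; P(data | urn B) = (2/5)(3/4)(1/3) = 1/10; P(data | urn C) = (5/8)(3/7)(4/6) = 5/28.
Multiplying each by its prior: 1/5 · 1/7 = 1/35, 2/5 · 1/10 = 1/25, 2/5 · 5/28 = 1/14; with total 7/50.
Hence P(urn B | data) = (1/25) / (7/50) = 2/7.

0.286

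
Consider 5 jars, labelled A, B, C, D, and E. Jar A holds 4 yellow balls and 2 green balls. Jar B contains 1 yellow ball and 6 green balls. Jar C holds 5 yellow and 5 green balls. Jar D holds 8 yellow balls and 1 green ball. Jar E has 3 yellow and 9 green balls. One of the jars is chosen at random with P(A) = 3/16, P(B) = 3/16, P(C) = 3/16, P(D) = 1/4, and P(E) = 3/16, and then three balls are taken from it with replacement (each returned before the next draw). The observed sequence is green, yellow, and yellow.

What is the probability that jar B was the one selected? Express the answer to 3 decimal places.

0.038

For each hypothesis, P(data | H) works out to: P(data | jar A) = (2/6)(4/6)(4/6) = 0.14815; P(data | jar B) = (6/7)(1/7)(1/7) = 0.017493; P(data | jar C) = (5/10)(5/10)(5/10) = 0.125; P(data | jar D) = (1/9)(8/9)(8/9) = 0.087791; P(data | jar E) = (9/12)(3/12)(3/12) = 0.046875.
The prior-weighted likelihoods are 3/16 · 0.14815 = 0.027778, 3/16 · 0.017493 = 0.0032799, 3/16 · 0.125 = 0.023438, 1/4 · 0.087791 = 0.021948, 3/16 · 0.046875 = 0.0087891; these sum to 0.085232.
By Bayes' rule, P(jar B | data) = (0.0032799) / (0.085232) = 0.038482.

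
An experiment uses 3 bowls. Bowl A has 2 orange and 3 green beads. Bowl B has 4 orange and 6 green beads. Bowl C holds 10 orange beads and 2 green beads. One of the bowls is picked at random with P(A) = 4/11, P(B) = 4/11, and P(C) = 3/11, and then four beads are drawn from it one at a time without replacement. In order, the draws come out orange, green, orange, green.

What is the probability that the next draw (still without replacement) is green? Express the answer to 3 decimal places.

0.808

Compute the likelihood of the observed sequence for each case: P(data | bowl A) = (2/5)(3/4)(1/3)(2/2) = 0.1; P(data | bowl B) = (4/10)(6/9)(3/8)(5/7) = 0.071429; P(data | bowl C) = (10/12)(2/11)(9/10)(1/9) = 0.015152.
Weighting by the prior gives 4/11 · 0.1 = 0.036364, 4/11 · 0.071429 = 0.025974, 3/11 · 0.015152 = 0.0041322; summing to 0.06647.
Normalising, the posterior is P(bowl A | data) = 0.54707, P(bowl B | data) = 0.39076, P(bowl C | data) = 0.062167.
The predictive probability is P(green next | data) = (1)(0.54707) + (2/3)(0.39076) + (0)(0.062167) = 0.80758.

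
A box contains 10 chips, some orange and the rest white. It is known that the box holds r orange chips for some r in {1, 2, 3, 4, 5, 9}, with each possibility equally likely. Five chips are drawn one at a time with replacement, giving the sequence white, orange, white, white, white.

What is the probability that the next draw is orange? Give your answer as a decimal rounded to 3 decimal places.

The likelihood of the observed sequence under each hypothesis: P(data | r = 1) = (9/10)(1/10)(9/10)(9/10)(9/10) = 0.06561; P(data | r = 2) = (8/10)(2/10)(8/10)(8/10)(8/10) = 0.08192; P(data | r = 3) = (7/10)(3/10)(7/10)(7/10)(7/10) = 0.07203; P(data | r = 4) = (6/10)(4/10)(6/10)(6/10)(6/10) = 0.05184; P(data | r = 5) = (5/10)(5/10)(5/10)(5/10)(5/10) = 0.03125; P(data | r = 9) = (1/10)(9/10)(1/10)(1/10)(1/10) = 9e-05.
The prior-weighted likelihoods are 1/6 · 0.06561 = 0.010935, 1/6 · 0.08192 = 0.013653, 1/6 · 0.07203 = 0.012005, 1/6 · 0.05184 = 0.00864, 1/6 · 0.03125 = 0.0052083, 1/6 · 9e-05 = 1.5e-05; with total 0.050457.
The posterior is then P(r = 1 | data) = 0.21672, P(r = 2 | data) = 0.2706, P(r = 3 | data) = 0.23793, P(r = 4 | data) = 0.17124, P(r = 5 | data) = 0.10322, P(r = 9 | data) = 0.00029728.
The predictive probability is P(orange next | data) = (1/10)(0.21672) + (1/5)(0.2706) + (3/10)(0.23793) + (2/5)(0.17124) + (1/2)(0.10322) + (9/10)(0.00029728) = 0.26754.

0.268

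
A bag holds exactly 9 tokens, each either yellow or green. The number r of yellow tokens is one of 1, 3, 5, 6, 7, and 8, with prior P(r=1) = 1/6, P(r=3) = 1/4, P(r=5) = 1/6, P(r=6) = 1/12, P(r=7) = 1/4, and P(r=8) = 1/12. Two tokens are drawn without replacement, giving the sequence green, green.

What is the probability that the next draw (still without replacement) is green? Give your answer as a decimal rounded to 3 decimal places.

0.652

The likelihood of the observed sequence under each hypothesis: P(data | r = 1) = (8/9)(7/8) = 7/9; P(data | r = 3) = (6/9)(5/8) = 5/12; P(data | r = 5) = (4/9)(3/8) = 1/6; P(data | r = 6) = (3/9)(2/8) = 1/12; P(data | r = 7) = (2/9)(1/8) = 1/36; P(data | r = 8) = (1/9)(0/8) = 0.
Multiplying each by its prior: 1/6 · 7/9 = 7/54, 1/4 · 5/12 = 5/48, 1/6 · 1/6 = 1/36, 1/12 · 1/12 = 1/144, 1/4 · 1/36 = 1/144, 1/12 · 0 = 0; with total 119/432.
The posterior is then P(r = 1 | data) = 8/17, P(r = 3 | data) = 45/119, P(r = 5 | data) = 12/119, P(r = 6 | data) = 3/119, P(r = 7 | data) = 3/119, P(r = 8 | data) = 0.
So P(green next | data) = Σ P(green next | H) P(H | data) = (6/7)(8/17) + (4/7)(45/119) + (2/7)(12/119) + (1/7)(3/119) + (0)(3/119) = 543/833.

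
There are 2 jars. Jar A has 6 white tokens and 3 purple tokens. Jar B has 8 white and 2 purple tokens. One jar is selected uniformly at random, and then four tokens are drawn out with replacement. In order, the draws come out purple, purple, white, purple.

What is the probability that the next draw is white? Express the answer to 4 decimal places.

0.6941

The likelihood of the observed sequence under each hypothesis: P(data | jar A) = (3/9)(3/9)(6/9)(3/9) = 0.024691; P(data | jar B) = (2/10)(2/10)(8/10)(2/10) = 0.0064.
The prior-weighted likelihoods are 1/2 · 0.024691 = 0.012346, 1/2 · 0.0064 = 0.0032; with total 0.015546.
The posterior is then P(jar A | data) = 0.79416, P(jar B | data) = 0.20584.
So P(white next | data) = Σ P(white next | H) P(H | data) = (2/3)(0.79416) + (4/5)(0.20584) = 0.69411.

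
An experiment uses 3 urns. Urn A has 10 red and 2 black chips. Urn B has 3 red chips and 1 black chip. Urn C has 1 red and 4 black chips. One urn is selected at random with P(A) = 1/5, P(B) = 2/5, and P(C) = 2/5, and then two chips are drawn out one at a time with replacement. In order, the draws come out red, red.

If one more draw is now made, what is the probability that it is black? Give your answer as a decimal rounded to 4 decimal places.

0.2427

Compute the likelihood of the observed sequence for each case: P(data | urn A) = (10/12)(10/12) = 0.69444; P(data | urn B) = (3/4)(3/4) = 0.5625; P(data | urn C) = (1/5)(1/5) = 0.04.
The prior-weighted likelihoods are 1/5 · 0.69444 = 0.13889, 2/5 · 0.5625 = 0.225, 2/5 · 0.04 = 0.016; these sum to 0.37989.
Dividing through by the total gives posterior P(urn A | data) = 0.3656, P(urn B | data) = 0.59228, P(urn C | data) = 0.042118.
The predictive probability is P(black next | data) = (1/6)(0.3656) + (1/4)(0.59228) + (4/5)(0.042118) = 0.2427.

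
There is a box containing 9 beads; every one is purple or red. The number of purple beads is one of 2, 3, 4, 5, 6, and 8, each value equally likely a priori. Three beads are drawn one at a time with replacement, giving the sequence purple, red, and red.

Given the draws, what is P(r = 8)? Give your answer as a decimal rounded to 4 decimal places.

0.0179

Compute the likelihood of the observed sequence for each case: P(data | r = 2) = (2/9)(7/9)(7/9) = 0.13443; P(data | r = 3) = (3/9)(6/9)(6/9) = 0.14815; P(data | r = 4) = (4/9)(5/9)(5/9) = 0.13717; P(data | r = 5) = (5/9)(4/9)(4/9) = 0.10974; P(data | r = 6) = (6/9)(3/9)(3/9) = 0.074074; P(data | r = 8) = (8/9)(1/9)(1/9) = 0.010974.
Multiplying each by its prior: 1/6 · 0.13443 = 0.022405, 1/6 · 0.14815 = 0.024691, 1/6 · 0.13717 = 0.022862, 1/6 · 0.10974 = 0.01829, 1/6 · 0.074074 = 0.012346, 1/6 · 0.010974 = 0.001829; summing to 0.10242.
Hence P(r = 8 | data) = (0.001829) / (0.10242) = 0.017857.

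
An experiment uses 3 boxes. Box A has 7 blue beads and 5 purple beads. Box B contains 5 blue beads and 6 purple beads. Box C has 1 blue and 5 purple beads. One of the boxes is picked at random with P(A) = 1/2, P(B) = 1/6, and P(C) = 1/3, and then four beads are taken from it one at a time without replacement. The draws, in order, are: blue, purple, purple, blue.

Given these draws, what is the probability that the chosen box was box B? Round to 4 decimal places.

The likelihood of the observed sequence under each hypothesis: P(data | box A) = (7/12)(5/11)(4/10)(6/9) = 7/99; P(data | box B) = (5/11)(6/10)(5/9)(4/8) = 5/66; P(data | box C) = (1/6)(5/5)(4/4)(0/3) = 0.
Weighting by the prior gives 1/2 · 7/99 = 7/198, 1/6 · 5/66 = 5/396, 1/3 · 0 = 0; these sum to 19/396.
By Bayes' rule, P(box B | data) = (5/396) / (19/396) = 5/19.

0.2632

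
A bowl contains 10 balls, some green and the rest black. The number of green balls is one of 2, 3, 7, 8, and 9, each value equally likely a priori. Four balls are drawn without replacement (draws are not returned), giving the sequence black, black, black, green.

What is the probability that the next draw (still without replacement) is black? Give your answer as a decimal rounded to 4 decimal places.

Under each hypothesis, the probability of the observed sequence is: P(data | r = 2) = (8/10)(7/9)(6/8)(2/7) = 2/15; P(data | r = 3) = (7/10)(6/9)(5/8)(3/7) = 1/8; P(data | r = 7) = (3/10)(2/9)(1/8)(7/7) = 1/120; P(data | r = 8) = (2/10)(1/9)(0/8) = 0; P(data | r = 9) = (1/10)(0/9) = 0.
Multiplying each by its prior: 1/5 · 2/15 = 2/75, 1/5 · 1/8 = 1/40, 1/5 · 1/120 = 1/600, 1/5 · 0 = 0, 1/5 · 0 = 0; summing to 4/75.
The posterior is then P(r = 2 | data) = 1/2, P(r = 3 | data) = 15/32, P(r = 7 | data) = 1/32, P(r = 8 | data) = 0, P(r = 9 | data) = 0.
The predictive probability is P(black next | data) = (5/6)(1/2) + (2/3)(15/32) + (0)(1/32) = 35/48.

0.7292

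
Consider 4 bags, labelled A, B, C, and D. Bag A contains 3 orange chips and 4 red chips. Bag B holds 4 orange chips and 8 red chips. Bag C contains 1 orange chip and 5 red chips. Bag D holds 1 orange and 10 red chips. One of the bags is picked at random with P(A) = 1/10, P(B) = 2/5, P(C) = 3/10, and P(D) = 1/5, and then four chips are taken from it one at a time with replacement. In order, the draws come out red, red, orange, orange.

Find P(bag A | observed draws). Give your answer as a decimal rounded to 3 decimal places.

0.182

For each hypothesis, P(data | H) works out to: P(data | bag A) = (4/7)(4/7)(3/7)(3/7) = 0.059975; P(data | bag B) = (8/12)(8/12)(4/12)(4/12) = 0.049383; P(data | bag C) = (5/6)(5/6)(1/6)(1/6) = 0.01929; P(data | bag D) = (10/11)(10/11)(1/11)(1/11) = 0.0068301.
Multiplying each by its prior: 1/10 · 0.059975 = 0.0059975, 2/5 · 0.049383 = 0.019753, 3/10 · 0.01929 = 0.005787, 1/5 · 0.0068301 = 0.001366; with total 0.032904.
By Bayes' rule, P(bag A | data) = (0.0059975) / (0.032904) = 0.18227.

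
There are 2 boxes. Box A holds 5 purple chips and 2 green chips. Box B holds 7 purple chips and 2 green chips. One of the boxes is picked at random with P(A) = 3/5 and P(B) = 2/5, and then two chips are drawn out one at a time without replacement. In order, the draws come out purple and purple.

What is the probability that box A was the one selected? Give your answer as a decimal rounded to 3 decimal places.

0.550

Under each hypothesis, the probability of the observed sequence is: P(data | box A) = (5/7)(4/6) = 10/21; P(data | box B) = (7/9)(6/8) = 7/12.
The prior-weighted likelihoods are 3/5 · 10/21 = 2/7, 2/5 · 7/12 = 7/30; these sum to 109/210.
Hence P(box A | data) = (2/7) / (109/210) = 60/109.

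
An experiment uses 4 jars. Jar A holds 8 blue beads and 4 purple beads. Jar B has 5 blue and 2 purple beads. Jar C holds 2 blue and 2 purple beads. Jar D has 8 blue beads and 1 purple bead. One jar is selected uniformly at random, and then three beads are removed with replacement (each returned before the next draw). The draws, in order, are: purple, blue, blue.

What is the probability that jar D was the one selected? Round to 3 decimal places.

Under each hypothesis, the probability of the observed sequence is: P(data | jar A) = (4/12)(8/12)(8/12) = 0.14815; P(data | jar B) = (2/7)(5/7)(5/7) = 0.14577; P(data | jar C) = (2/4)(2/4)(2/4) = 0.125; P(data | jar D) = (1/9)(8/9)(8/9) = 0.087791.
Weighting by the prior gives 1/4 · 0.14815 = 0.037037, 1/4 · 0.14577 = 0.036443, 1/4 · 0.125 = 0.03125, 1/4 · 0.087791 = 0.021948; summing to 0.12668.
Therefore the posterior P(jar D | data) = (0.021948) / (0.12668) = 0.17326.

0.173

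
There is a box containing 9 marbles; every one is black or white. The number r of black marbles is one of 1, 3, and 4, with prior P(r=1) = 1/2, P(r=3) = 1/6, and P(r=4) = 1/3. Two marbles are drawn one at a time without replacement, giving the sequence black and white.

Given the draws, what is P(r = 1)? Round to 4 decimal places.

0.2927

For each hypothesis, P(data | H) works out to: P(data | r = 1) = (1/9)(8/8) = 1/9; P(data | r = 3) = (3/9)(6/8) = 1/4; P(data | r = 4) = (4/9)(5/8) = 5/18.
Multiplying each by its prior: 1/2 · 1/9 = 1/18, 1/6 · 1/4 = 1/24, 1/3 · 5/18 = 5/54; these sum to 41/216.
Therefore the posterior P(r = 1 | data) = (1/18) / (41/216) = 12/41.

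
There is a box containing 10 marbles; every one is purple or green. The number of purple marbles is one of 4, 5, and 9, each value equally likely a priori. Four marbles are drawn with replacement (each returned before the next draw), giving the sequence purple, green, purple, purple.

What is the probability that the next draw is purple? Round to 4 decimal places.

0.6457

For each hypothesis, P(data | H) works out to: P(data | r = 4) = (4/10)(6/10)(4/10)(4/10) = 0.0384; P(data | r = 5) = (5/10)(5/10)(5/10)(5/10) = 0.0625; P(data | r = 9) = (9/10)(1/10)(9/10)(9/10) = 0.0729.
Multiplying each by its prior: 1/3 · 0.0384 = 0.0128, 1/3 · 0.0625 = 0.020833, 1/3 · 0.0729 = 0.0243; summing to 0.057933.
Dividing through by the total gives posterior P(r = 4 | data) = 0.22094, P(r = 5 | data) = 0.35961, P(r = 9 | data) = 0.41945.
So P(purple next | data) = Σ P(purple next | H) P(H | data) = (2/5)(0.22094) + (1/2)(0.35961) + (9/10)(0.41945) = 0.64568.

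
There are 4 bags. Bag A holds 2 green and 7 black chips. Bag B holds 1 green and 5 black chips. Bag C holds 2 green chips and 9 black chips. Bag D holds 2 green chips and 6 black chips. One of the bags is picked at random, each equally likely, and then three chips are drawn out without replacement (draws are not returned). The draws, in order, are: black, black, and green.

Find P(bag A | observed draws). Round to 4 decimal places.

0.2535

Compute the likelihood of the observed sequence for each case: P(data | bag A) = (7/9)(6/8)(2/7) = 0.16667; P(data | bag B) = (5/6)(4/5)(1/4) = 0.16667; P(data | bag C) = (9/11)(8/10)(2/9) = 0.14545; P(data | bag D) = (6/8)(5/7)(2/6) = 0.17857.
The prior-weighted likelihoods are 1/4 · 0.16667 = 0.041667, 1/4 · 0.16667 = 0.041667, 1/4 · 0.14545 = 0.036364, 1/4 · 0.17857 = 0.044643; summing to 0.16434.
So P(bag A | data) = (0.041667) / (0.16434) = 0.25354.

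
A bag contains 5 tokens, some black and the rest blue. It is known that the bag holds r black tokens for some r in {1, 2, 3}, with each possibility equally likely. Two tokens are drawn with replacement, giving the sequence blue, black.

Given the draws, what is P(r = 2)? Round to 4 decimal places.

0.3750

Compute the likelihood of the observed sequence for each case: P(data | r = 1) = (4/5)(1/5) = 4/25; P(data | r = 2) = (3/5)(2/5) = 6/25; P(data | r = 3) = (2/5)(3/5) = 6/25.
Multiplying each by its prior: 1/3 · 4/25 = 4/75, 1/3 · 6/25 = 2/25, 1/3 · 6/25 = 2/25; summing to 16/75.
So P(r = 2 | data) = (2/25) / (16/75) = 3/8.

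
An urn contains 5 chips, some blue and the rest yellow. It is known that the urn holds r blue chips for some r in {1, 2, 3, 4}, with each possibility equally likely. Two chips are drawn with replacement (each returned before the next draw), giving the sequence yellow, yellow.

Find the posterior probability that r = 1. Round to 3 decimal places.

For each hypothesis, P(data | H) works out to: P(data | r = 1) = (4/5)(4/5) = 16/25; P(data | r = 2) = (3/5)(3/5) = 9/25; P(data | r = 3) = (2/5)(2/5) = 4/25; P(data | r = 4) = (1/5)(1/5) = 1/25.
The prior-weighted likelihoods are 1/4 · 16/25 = 4/25, 1/4 · 9/25 = 9/100, 1/4 · 4/25 = 1/25, 1/4 · 1/25 = 1/100; summing to 3/10.
So P(r = 1 | data) = (4/25) / (3/10) = 8/15.

0.533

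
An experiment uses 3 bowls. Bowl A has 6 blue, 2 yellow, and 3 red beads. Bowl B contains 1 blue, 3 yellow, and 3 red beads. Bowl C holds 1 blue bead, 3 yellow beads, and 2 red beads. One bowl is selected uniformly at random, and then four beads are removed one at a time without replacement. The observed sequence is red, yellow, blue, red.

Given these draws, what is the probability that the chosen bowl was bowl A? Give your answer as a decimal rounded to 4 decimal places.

Compute the likelihood of the observed sequence for each case: P(data | bowl A) = (3/11)(2/10)(6/9)(2/8) = 0.0090909; P(data | bowl B) = (3/7)(3/6)(1/5)(2/4) = 0.021429; P(data | bowl C) = (2/6)(3/5)(1/4)(1/3) = 0.016667.
Weighting by the prior gives 1/3 · 0.0090909 = 0.0030303, 1/3 · 0.021429 = 0.0071429, 1/3 · 0.016667 = 0.0055556; these sum to 0.015729.
Therefore the posterior P(bowl A | data) = (0.0030303) / (0.015729) = 0.19266.

0.1927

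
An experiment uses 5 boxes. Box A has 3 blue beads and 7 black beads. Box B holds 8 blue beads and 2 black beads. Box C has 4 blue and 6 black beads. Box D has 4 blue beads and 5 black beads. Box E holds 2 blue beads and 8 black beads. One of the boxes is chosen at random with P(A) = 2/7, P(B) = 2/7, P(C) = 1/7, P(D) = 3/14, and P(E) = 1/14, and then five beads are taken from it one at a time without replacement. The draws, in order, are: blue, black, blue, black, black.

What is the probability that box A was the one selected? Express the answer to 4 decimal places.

Compute the likelihood of the observed sequence for each case: P(data | box A) = (3/10)(7/9)(2/8)(6/7)(5/6) = 0.041667; P(data | box B) = (8/10)(2/9)(7/8)(1/7)(0/6) = 0; P(data | box C) = (4/10)(6/9)(3/8)(5/7)(4/6) = 0.047619; P(data | box D) = (4/9)(5/8)(3/7)(4/6)(3/5) = 0.047619; P(data | box E) = (2/10)(8/9)(1/8)(7/7)(6/6) = 0.022222.
Multiplying each by its prior: 2/7 · 0.041667 = 0.011905, 2/7 · 0 = 0, 1/7 · 0.047619 = 0.0068027, 3/14 · 0.047619 = 0.010204, 1/14 · 0.022222 = 0.0015873; these sum to 0.030499.
By Bayes' rule, P(box A | data) = (0.011905) / (0.030499) = 0.39033.

0.3903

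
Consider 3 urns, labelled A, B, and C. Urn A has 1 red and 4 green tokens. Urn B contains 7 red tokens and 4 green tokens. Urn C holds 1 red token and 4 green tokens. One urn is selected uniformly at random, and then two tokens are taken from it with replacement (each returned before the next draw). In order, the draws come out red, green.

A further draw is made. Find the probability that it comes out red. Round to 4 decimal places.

The likelihood of the observed sequence under each hypothesis: P(data | urn A) = (1/5)(4/5) = 0.16; P(data | urn B) = (7/11)(4/11) = 0.2314; P(data | urn C) = (1/5)(4/5) = 0.16.
Weighting by the prior gives 1/3 · 0.16 = 0.053333, 1/3 · 0.2314 = 0.077135, 1/3 · 0.16 = 0.053333; with total 0.1838.
Normalising, the posterior is P(urn A | data) = 0.29017, P(urn B | data) = 0.41966, P(urn C | data) = 0.29017.
Averaging over the posterior, P(red next | data) = (1/5)(0.29017) + (7/11)(0.41966) + (1/5)(0.29017) = 0.38313.

0.3831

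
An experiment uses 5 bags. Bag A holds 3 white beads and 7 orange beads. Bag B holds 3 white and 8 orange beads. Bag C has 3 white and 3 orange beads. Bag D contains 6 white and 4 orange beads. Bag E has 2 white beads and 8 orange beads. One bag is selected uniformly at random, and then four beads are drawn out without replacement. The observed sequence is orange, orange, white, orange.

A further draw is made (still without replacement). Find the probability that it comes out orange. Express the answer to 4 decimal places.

Compute the likelihood of the observed sequence for each case: P(data | bag A) = (7/10)(6/9)(3/8)(5/7) = 0.125; P(data | bag B) = (8/11)(7/10)(3/9)(6/8) = 0.12727; P(data | bag C) = (3/6)(2/5)(3/4)(1/3) = 0.05; P(data | bag D) = (4/10)(3/9)(6/8)(2/7) = 0.028571; P(data | bag E) = (8/10)(7/9)(2/8)(6/7) = 0.13333.
Weighting by the prior gives 1/5 · 0.125 = 0.025, 1/5 · 0.12727 = 0.025455, 1/5 · 0.05 = 0.01, 1/5 · 0.028571 = 0.0057143, 1/5 · 0.13333 = 0.026667; with total 0.092835.
Normalising, the posterior is P(bag A | data) = 0.26929, P(bag B | data) = 0.27419, P(bag C | data) = 0.10772, P(bag D | data) = 0.061553, P(bag E | data) = 0.28725.
Averaging over the posterior, P(orange next | data) = (2/3)(0.26929) + (5/7)(0.27419) + (0)(0.10772) + (1/6)(0.061553) + (5/6)(0.28725) = 0.62501.

0.6250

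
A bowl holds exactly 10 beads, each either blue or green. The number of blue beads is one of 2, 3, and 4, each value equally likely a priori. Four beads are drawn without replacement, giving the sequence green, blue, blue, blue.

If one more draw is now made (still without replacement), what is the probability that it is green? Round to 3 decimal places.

The likelihood of the observed sequence under each hypothesis: P(data | r = 2) = (8/10)(2/9)(1/8)(0/7) = 0; P(data | r = 3) = (7/10)(3/9)(2/8)(1/7) = 0.0083333; P(data | r = 4) = (6/10)(4/9)(3/8)(2/7) = 0.028571.
Multiplying each by its prior: 1/3 · 0 = 0, 1/3 · 0.0083333 = 0.0027778, 1/3 · 0.028571 = 0.0095238; with total 0.012302.
Normalising, the posterior is P(r = 2 | data) = 0, P(r = 3 | data) = 0.22581, P(r = 4 | data) = 0.77419.
So P(green next | data) = Σ P(green next | H) P(H | data) = (1)(0.22581) + (5/6)(0.77419) = 0.87097.

0.871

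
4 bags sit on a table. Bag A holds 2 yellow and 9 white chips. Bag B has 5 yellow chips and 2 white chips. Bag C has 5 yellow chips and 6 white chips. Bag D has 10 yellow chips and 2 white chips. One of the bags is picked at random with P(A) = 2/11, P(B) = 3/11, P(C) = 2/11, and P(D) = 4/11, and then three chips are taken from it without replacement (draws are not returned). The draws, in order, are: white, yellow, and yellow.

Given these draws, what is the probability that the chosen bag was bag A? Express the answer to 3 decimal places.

0.026

For each hypothesis, P(data | H) works out to: P(data | bag A) = (9/11)(2/10)(1/9) = 0.018182; P(data | bag B) = (2/7)(5/6)(4/5) = 0.19048; P(data | bag C) = (6/11)(5/10)(4/9) = 0.12121; P(data | bag D) = (2/12)(10/11)(9/10) = 0.13636.
The prior-weighted likelihoods are 2/11 · 0.018182 = 0.0033058, 3/11 · 0.19048 = 0.051948, 2/11 · 0.12121 = 0.022039, 4/11 · 0.13636 = 0.049587; summing to 0.12688.
Hence P(bag A | data) = (0.0033058) / (0.12688) = 0.026055.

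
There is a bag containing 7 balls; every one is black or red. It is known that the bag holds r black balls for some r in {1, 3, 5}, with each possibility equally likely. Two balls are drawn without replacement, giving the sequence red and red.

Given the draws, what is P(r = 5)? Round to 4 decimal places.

0.0455

Under each hypothesis, the probability of the observed sequence is: P(data | r = 1) = (6/7)(5/6) = 5/7; P(data | r = 3) = (4/7)(3/6) = 2/7; P(data | r = 5) = (2/7)(1/6) = 1/21.
Weighting by the prior gives 1/3 · 5/7 = 5/21, 1/3 · 2/7 = 2/21, 1/3 · 1/21 = 1/63; summing to 22/63.
Therefore the posterior P(r = 5 | data) = (1/63) / (22/63) = 1/22.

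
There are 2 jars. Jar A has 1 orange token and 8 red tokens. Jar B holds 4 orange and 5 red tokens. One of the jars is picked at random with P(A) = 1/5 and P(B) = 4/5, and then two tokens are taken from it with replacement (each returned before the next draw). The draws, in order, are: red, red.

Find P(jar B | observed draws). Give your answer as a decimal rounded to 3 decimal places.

Under each hypothesis, the probability of the observed sequence is: P(data | jar A) = (8/9)(8/9) = 64/81; P(data | jar B) = (5/9)(5/9) = 25/81.
The prior-weighted likelihoods are 1/5 · 64/81 = 64/405, 4/5 · 25/81 = 20/81; these sum to 164/405.
Hence P(jar B | data) = (20/81) / (164/405) = 25/41.

0.610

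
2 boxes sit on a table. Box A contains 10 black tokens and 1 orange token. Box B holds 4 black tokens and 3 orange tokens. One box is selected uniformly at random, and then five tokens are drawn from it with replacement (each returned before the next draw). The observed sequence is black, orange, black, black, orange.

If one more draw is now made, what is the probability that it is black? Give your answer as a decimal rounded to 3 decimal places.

Under each hypothesis, the probability of the observed sequence is: P(data | box A) = (10/11)(1/11)(10/11)(10/11)(1/11) = 0.0062092; P(data | box B) = (4/7)(3/7)(4/7)(4/7)(3/7) = 0.034271.
The prior-weighted likelihoods are 1/2 · 0.0062092 = 0.0031046, 1/2 · 0.034271 = 0.017136; with total 0.02024.
The posterior is then P(box A | data) = 0.15339, P(box B | data) = 0.84661.
So P(black next | data) = Σ P(black next | H) P(H | data) = (10/11)(0.15339) + (4/7)(0.84661) = 0.62322.

0.623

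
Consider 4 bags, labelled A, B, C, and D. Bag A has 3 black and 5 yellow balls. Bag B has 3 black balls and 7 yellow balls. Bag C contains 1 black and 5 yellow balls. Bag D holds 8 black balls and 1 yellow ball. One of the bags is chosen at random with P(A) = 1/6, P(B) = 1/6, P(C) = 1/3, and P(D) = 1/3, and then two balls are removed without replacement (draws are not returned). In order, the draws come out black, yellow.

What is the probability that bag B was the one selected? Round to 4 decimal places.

0.2208

The likelihood of the observed sequence under each hypothesis: P(data | bag A) = (3/8)(5/7) = 0.26786; P(data | bag B) = (3/10)(7/9) = 0.23333; P(data | bag C) = (1/6)(5/5) = 0.16667; P(data | bag D) = (8/9)(1/8) = 0.11111.
Weighting by the prior gives 1/6 · 0.26786 = 0.044643, 1/6 · 0.23333 = 0.038889, 1/3 · 0.16667 = 0.055556, 1/3 · 0.11111 = 0.037037; with total 0.17612.
So P(bag B | data) = (0.038889) / (0.17612) = 0.2208.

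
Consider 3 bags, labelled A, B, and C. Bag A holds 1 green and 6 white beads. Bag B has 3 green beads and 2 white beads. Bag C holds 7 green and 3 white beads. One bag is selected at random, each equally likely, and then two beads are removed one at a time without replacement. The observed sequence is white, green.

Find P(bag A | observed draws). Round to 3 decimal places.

0.211

The likelihood of the observed sequence under each hypothesis: P(data | bag A) = (6/7)(1/6) = 1/7; P(data | bag B) = (2/5)(3/4) = 3/10; P(data | bag C) = (3/10)(7/9) = 7/30.
Multiplying each by its prior: 1/3 · 1/7 = 1/21, 1/3 · 3/10 = 1/10, 1/3 · 7/30 = 7/90; summing to 71/315.
By Bayes' rule, P(bag A | data) = (1/21) / (71/315) = 15/71.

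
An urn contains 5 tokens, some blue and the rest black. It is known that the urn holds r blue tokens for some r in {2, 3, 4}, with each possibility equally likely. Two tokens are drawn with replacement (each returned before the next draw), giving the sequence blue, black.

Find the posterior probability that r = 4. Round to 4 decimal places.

The likelihood of the observed sequence under each hypothesis: P(data | r = 2) = (2/5)(3/5) = 6/25; P(data | r = 3) = (3/5)(2/5) = 6/25; P(data | r = 4) = (4/5)(1/5) = 4/25.
The prior-weighted likelihoods are 1/3 · 6/25 = 2/25, 1/3 · 6/25 = 2/25, 1/3 · 4/25 = 4/75; with total 16/75.
Therefore the posterior P(r = 4 | data) = (4/75) / (16/75) = 1/4.

0.2500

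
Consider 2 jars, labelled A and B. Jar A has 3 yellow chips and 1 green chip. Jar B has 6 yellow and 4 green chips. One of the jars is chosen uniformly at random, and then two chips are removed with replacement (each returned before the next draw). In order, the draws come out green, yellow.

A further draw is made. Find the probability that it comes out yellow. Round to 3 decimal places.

Under each hypothesis, the probability of the observed sequence is: P(data | jar A) = (1/4)(3/4) = 3/16; P(data | jar B) = (4/10)(6/10) = 6/25.
Multiplying each by its prior: 1/2 · 3/16 = 3/32, 1/2 · 6/25 = 3/25; summing to 171/800.
Dividing through by the total gives posterior P(jar A | data) = 25/57, P(jar B | data) = 32/57.
Averaging over the posterior, P(yellow next | data) = (3/4)(25/57) + (3/5)(32/57) = 253/380.

0.666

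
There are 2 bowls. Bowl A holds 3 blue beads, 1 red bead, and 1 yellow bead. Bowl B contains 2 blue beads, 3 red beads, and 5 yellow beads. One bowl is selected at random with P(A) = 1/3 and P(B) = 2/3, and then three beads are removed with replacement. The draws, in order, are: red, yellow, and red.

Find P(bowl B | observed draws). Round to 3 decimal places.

For each hypothesis, P(data | H) works out to: P(data | bowl A) = (1/5)(1/5)(1/5) = 0.008; P(data | bowl B) = (3/10)(5/10)(3/10) = 0.045.
The prior-weighted likelihoods are 1/3 · 0.008 = 0.0026667, 2/3 · 0.045 = 0.03; summing to 0.032667.
So P(bowl B | data) = (0.03) / (0.032667) = 0.91837.

0.918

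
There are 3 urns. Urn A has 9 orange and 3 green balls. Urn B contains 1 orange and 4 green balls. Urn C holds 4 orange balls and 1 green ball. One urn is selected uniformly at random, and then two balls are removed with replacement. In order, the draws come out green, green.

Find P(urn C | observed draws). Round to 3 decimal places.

0.054

Compute the likelihood of the observed sequence for each case: P(data | urn A) = (3/12)(3/12) = 1/16; P(data | urn B) = (4/5)(4/5) = 16/25; P(data | urn C) = (1/5)(1/5) = 1/25.
Multiplying each by its prior: 1/3 · 1/16 = 1/48, 1/3 · 16/25 = 16/75, 1/3 · 1/25 = 1/75; these sum to 99/400.
By Bayes' rule, P(urn C | data) = (1/75) / (99/400) = 16/297.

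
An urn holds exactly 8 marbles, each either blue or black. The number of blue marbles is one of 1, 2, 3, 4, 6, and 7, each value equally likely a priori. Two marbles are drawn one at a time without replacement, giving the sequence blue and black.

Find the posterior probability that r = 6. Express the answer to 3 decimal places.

Under each hypothesis, the probability of the observed sequence is: P(data | r = 1) = (1/8)(7/7) = 1/8; P(data | r = 2) = (2/8)(6/7) = 3/14; P(data | r = 3) = (3/8)(5/7) = 15/56; P(data | r = 4) = (4/8)(4/7) = 2/7; P(data | r = 6) = (6/8)(2/7) = 3/14; P(data | r = 7) = (7/8)(1/7) = 1/8.
The prior-weighted likelihoods are 1/6 · 1/8 = 1/48, 1/6 · 3/14 = 1/28, 1/6 · 15/56 = 5/112, 1/6 · 2/7 = 1/21, 1/6 · 3/14 = 1/28, 1/6 · 1/8 = 1/48; these sum to 23/112.
Therefore the posterior P(r = 6 | data) = (1/28) / (23/112) = 4/23.

0.174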